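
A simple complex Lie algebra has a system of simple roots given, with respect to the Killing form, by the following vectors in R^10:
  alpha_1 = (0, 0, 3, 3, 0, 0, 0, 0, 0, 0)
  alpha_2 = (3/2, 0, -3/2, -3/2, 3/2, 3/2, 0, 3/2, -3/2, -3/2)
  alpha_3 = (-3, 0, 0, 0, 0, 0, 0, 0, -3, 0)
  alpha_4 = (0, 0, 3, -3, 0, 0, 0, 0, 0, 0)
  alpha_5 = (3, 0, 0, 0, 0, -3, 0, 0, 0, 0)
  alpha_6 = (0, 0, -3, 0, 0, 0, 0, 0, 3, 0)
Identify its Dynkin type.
E_6

Compute the Cartan integers a_ij = 2(alpha_i, alpha_j)/(alpha_j, alpha_j); the resulting 6x6 Cartan matrix is
[[2, -1, 0, 0, 0, -1], [-1, 2, 0, 0, 0, 0], [0, 0, 2, 0, -1, -1], [0, 0, 0, 2, 0, -1], [0, 0, -1, 0, 2, 0], [-1, 0, -1, -1, 0, 2]].
All simple roots have the same length, so the diagram is simply laced. The associated Dynkin diagram is a chain of 5 nodes with one extra node attached to the third node from one end (E_6), so the type is E_6.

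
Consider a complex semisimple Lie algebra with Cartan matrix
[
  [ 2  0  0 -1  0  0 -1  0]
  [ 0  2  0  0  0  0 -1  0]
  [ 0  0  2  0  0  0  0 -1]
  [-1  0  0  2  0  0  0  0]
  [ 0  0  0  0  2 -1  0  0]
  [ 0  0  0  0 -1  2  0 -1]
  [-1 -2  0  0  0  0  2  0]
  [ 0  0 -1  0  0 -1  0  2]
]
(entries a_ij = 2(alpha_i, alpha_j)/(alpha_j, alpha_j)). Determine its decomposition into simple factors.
A4 ⊕ B4

The diagram associated to this matrix has two connected components: the simple roots {alpha_3, alpha_5, alpha_6, alpha_8} form a chain of 4 nodes with single edges (A_4), and {alpha_1, alpha_2, alpha_4, alpha_7} form a chain of 4 nodes with a double edge at one end; the terminal node there is the unique short simple root (B_4). A semisimple Lie algebra decomposes uniquely as the direct sum of simple ideals, one per connected component of its Dynkin diagram, so g ≅ A_4 ⊕ B_4 (dimension 24 + 36 = 60).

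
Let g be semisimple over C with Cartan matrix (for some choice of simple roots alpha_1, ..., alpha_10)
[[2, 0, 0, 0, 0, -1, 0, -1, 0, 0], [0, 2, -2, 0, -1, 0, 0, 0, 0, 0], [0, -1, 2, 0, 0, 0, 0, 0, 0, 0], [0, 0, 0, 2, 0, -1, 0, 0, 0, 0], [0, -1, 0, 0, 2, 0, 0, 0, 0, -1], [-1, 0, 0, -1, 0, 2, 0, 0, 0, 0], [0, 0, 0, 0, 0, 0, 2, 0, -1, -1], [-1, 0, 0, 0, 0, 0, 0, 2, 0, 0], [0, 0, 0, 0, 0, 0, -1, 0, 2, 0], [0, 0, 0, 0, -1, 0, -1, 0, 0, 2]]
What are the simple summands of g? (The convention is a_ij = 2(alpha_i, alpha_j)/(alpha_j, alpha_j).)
The diagram associated to this matrix has two connected components: the simple roots {alpha_1, alpha_4, alpha_6, alpha_8} form a chain of 4 nodes with single edges (A_4), and {alpha_2, alpha_3, alpha_5, alpha_7, alpha_9, alpha_10} form a chain of 6 nodes with a double edge at one end; the terminal node there is the unique short simple root (B_6). A semisimple Lie algebra decomposes uniquely as the direct sum of simple ideals, one per connected component of its Dynkin diagram, so g ≅ A_4 ⊕ B_6 (dimension 24 + 78 = 102).

A4 + B6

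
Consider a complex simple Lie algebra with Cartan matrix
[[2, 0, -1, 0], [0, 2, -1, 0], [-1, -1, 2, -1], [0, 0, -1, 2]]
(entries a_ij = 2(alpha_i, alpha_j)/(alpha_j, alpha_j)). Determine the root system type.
The matrix has rank 4 with 2's on the diagonal. Reading the off-diagonal entries as Dynkin edges (a single edge where a_ij = a_ji = -1; a double or triple edge where a_ij * a_ji = 2 or 3), the diagram is a chain of 2 nodes with a fork of two nodes at one end (D_4). One simple-root ordering that puts it in standard form is (alpha_4, alpha_3, alpha_1, alpha_2). So the algebra is type D_4, i.e. so(8).

type D_4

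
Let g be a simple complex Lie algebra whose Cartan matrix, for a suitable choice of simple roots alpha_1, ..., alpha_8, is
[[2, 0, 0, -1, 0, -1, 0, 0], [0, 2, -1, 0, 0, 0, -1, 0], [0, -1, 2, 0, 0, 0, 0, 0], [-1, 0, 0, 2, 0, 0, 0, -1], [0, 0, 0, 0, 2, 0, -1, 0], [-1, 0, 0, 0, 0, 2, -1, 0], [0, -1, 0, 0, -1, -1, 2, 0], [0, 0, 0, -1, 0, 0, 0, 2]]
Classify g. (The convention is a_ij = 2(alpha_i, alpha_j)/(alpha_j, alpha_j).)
The matrix has rank 8 with 2's on the diagonal. Reading the off-diagonal entries as Dynkin edges (a single edge where a_ij = a_ji = -1; a double or triple edge where a_ij * a_ji = 2 or 3), the diagram is a chain of 7 nodes with one extra node attached to the third node from one end (E_8). One simple-root ordering that puts it in standard form is (alpha_3, alpha_5, alpha_2, alpha_7, alpha_6, alpha_1, alpha_4, alpha_8). So the algebra is type E_8.

E8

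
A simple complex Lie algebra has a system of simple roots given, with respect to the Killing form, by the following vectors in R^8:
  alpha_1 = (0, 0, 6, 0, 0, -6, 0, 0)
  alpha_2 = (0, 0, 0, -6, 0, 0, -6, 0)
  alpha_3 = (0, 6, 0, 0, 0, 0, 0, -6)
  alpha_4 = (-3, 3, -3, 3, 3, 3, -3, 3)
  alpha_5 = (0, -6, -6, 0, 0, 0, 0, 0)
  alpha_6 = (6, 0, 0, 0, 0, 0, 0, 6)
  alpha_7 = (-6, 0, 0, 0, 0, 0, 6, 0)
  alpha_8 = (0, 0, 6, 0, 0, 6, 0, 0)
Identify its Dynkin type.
E_8

Compute the Cartan integers a_ij = 2(alpha_i, alpha_j)/(alpha_j, alpha_j); the resulting 8x8 Cartan matrix is
[[2, 0, 0, -1, -1, 0, 0, 0], [0, 2, 0, 0, 0, 0, -1, 0], [0, 0, 2, 0, -1, -1, 0, 0], [-1, 0, 0, 2, 0, 0, 0, 0], [-1, 0, -1, 0, 2, 0, 0, -1], [0, 0, -1, 0, 0, 2, -1, 0], [0, -1, 0, 0, 0, -1, 2, 0], [0, 0, 0, 0, -1, 0, 0, 2]].
All simple roots have the same length, so the diagram is simply laced. The associated Dynkin diagram is a chain of 7 nodes with one extra node attached to the third node from one end (E_8), so the type is E_8.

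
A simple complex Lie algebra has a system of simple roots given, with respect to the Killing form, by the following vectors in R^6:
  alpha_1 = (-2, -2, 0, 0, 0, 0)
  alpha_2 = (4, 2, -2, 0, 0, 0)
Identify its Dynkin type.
G_2

Compute the Cartan integers a_ij = 2(alpha_i, alpha_j)/(alpha_j, alpha_j); the resulting 2x2 Cartan matrix is
[[2, -1], [-3, 2]].
The roots have two lengths (squared-length ratio 3:1); the short ones are alpha_{1}. The associated Dynkin diagram is two nodes joined by a triple edge (G_2), so the type is G_2.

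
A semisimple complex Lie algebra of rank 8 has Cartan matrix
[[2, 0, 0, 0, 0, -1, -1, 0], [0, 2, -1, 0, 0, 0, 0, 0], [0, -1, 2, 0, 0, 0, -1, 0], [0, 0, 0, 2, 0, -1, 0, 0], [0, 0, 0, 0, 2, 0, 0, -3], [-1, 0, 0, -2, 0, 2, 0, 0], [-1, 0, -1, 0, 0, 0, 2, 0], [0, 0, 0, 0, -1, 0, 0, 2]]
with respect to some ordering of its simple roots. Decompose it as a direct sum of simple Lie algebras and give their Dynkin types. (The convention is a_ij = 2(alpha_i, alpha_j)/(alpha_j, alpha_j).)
The diagram associated to this matrix has two connected components: the simple roots {alpha_1, alpha_2, alpha_3, alpha_4, alpha_6, alpha_7} form a chain of 6 nodes with a double edge at one end; the terminal node there is the unique short simple root (B_6), and {alpha_5, alpha_8} form two nodes joined by a triple edge (G_2). A semisimple Lie algebra decomposes uniquely as the direct sum of simple ideals, one per connected component of its Dynkin diagram, so g ≅ B_6 ⊕ G_2 (dimension 78 + 14 = 92).

B_6 (so(13)) ⊕ G_2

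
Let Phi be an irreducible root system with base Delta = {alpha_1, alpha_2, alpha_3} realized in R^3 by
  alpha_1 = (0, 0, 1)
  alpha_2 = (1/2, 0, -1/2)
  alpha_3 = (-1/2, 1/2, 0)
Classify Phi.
C3

Compute the Cartan integers a_ij = 2(alpha_i, alpha_j)/(alpha_j, alpha_j); the resulting 3x3 Cartan matrix is
[[2, -2, 0], [-1, 2, -1], [0, -1, 2]].
The roots have two lengths (squared-length ratio 2:1); the short ones are alpha_{2,3}. The associated Dynkin diagram is a chain of 3 nodes with a double edge at one end; the terminal node there is the unique long simple root (C_3), so the type is C_3 (the algebra sp(6)).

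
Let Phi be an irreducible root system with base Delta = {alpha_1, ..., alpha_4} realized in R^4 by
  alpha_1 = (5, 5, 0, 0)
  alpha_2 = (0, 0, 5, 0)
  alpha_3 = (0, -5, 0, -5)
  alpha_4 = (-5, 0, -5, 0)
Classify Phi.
Compute the Cartan integers a_ij = 2(alpha_i, alpha_j)/(alpha_j, alpha_j); the resulting 4x4 Cartan matrix is
[[2, 0, -1, -1], [0, 2, 0, -1], [-1, 0, 2, 0], [-1, -2, 0, 2]].
The roots have two lengths (squared-length ratio 2:1); the short ones are alpha_{2}. The associated Dynkin diagram is a chain of 4 nodes with a double edge at one end; the terminal node there is the unique short simple root (B_4), so the type is B_4 (the algebra so(9)).

type B_4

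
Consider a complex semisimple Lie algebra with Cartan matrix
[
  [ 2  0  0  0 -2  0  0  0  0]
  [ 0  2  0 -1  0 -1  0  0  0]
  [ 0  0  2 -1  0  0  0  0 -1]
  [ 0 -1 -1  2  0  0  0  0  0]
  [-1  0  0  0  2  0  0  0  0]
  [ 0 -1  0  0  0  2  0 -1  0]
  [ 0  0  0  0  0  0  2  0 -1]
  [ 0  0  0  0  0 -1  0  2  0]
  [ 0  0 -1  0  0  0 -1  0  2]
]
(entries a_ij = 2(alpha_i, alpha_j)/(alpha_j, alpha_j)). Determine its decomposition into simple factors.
The diagram associated to this matrix has two connected components: the simple roots {alpha_2, alpha_3, alpha_4, alpha_6, alpha_7, alpha_8, alpha_9} form a chain of 7 nodes with single edges (A_7), and {alpha_1, alpha_5} form a chain of 2 nodes with a double edge at one end; the terminal node there is the unique short simple root (B_2). A semisimple Lie algebra decomposes uniquely as the direct sum of simple ideals, one per connected component of its Dynkin diagram, so g ≅ A_7 ⊕ B_2 (dimension 63 + 10 = 73).

A_7 ⊕ B_2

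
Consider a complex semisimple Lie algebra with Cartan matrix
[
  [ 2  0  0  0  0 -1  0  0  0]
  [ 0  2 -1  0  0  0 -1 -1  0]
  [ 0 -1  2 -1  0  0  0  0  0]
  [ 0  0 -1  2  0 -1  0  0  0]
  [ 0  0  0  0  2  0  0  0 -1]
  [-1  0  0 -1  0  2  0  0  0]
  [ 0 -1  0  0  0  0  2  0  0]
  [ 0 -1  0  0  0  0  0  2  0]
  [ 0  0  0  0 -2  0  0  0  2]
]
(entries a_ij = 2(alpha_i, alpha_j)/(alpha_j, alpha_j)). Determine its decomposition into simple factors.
The diagram associated to this matrix has two connected components: the simple roots {alpha_5, alpha_9} form a chain of 2 nodes with a double edge at one end; the terminal node there is the unique short simple root (B_2), and {alpha_1, alpha_2, alpha_3, alpha_4, alpha_6, alpha_7, alpha_8} form a chain of 5 nodes with a fork of two nodes at one end (D_7). A semisimple Lie algebra decomposes uniquely as the direct sum of simple ideals, one per connected component of its Dynkin diagram, so g ≅ B_2 ⊕ D_7 (dimension 10 + 91 = 101).

type B_2 ⊕ type D_7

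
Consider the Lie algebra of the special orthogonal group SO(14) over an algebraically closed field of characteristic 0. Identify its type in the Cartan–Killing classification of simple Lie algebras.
This is so(14) with 14 even, which has dimension 14(14-1)/2 = 91 and rank 14/2 = 7. In the classification of classical Lie algebras, the orthogonal algebra so(2n) in an even number of variables has type D_n; here n = 7, so the Dynkin diagram is a chain of 5 nodes with a fork of two nodes at one end (D_7). Hence the type is D_7.

D7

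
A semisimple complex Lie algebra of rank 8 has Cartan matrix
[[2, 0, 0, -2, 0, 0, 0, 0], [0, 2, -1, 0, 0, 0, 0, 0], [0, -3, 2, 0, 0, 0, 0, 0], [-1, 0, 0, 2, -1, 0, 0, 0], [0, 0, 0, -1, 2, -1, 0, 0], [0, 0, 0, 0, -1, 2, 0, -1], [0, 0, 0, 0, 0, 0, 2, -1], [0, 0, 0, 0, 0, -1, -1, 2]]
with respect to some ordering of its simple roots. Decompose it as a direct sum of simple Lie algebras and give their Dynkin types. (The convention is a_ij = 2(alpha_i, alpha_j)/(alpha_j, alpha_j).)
C_6 (sp(12)) + G_2

The diagram associated to this matrix has two connected components: the simple roots {alpha_1, alpha_4, alpha_5, alpha_6, alpha_7, alpha_8} form a chain of 6 nodes with a double edge at one end; the terminal node there is the unique long simple root (C_6), and {alpha_2, alpha_3} form two nodes joined by a triple edge (G_2). A semisimple Lie algebra decomposes uniquely as the direct sum of simple ideals, one per connected component of its Dynkin diagram, so g ≅ C_6 ⊕ G_2 (dimension 78 + 14 = 92).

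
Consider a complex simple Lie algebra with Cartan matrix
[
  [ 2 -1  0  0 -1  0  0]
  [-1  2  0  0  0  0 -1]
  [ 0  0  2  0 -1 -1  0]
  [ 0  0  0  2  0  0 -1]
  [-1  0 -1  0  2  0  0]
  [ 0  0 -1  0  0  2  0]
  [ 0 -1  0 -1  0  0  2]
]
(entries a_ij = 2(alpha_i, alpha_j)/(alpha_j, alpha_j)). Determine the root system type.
A_7

The matrix has rank 7 with 2's on the diagonal. Reading the off-diagonal entries as Dynkin edges (a single edge where a_ij = a_ji = -1; a double or triple edge where a_ij * a_ji = 2 or 3), the diagram is a chain of 7 nodes with single edges (A_7). One simple-root ordering that puts it in standard form is (alpha_6, alpha_3, alpha_5, alpha_1, alpha_2, alpha_7, alpha_4). So the algebra is type A_7, i.e. sl(8).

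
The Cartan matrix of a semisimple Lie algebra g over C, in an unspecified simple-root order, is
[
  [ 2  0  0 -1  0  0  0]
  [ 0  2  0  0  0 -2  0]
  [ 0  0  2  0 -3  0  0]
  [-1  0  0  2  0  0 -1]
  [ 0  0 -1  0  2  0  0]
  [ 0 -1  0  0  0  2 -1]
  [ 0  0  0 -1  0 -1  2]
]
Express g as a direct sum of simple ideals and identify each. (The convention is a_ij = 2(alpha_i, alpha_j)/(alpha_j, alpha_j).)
type C_5 + type G_2

The diagram associated to this matrix has two connected components: the simple roots {alpha_1, alpha_2, alpha_4, alpha_6, alpha_7} form a chain of 5 nodes with a double edge at one end; the terminal node there is the unique long simple root (C_5), and {alpha_3, alpha_5} form two nodes joined by a triple edge (G_2). A semisimple Lie algebra decomposes uniquely as the direct sum of simple ideals, one per connected component of its Dynkin diagram, so g ≅ C_5 ⊕ G_2 (dimension 55 + 14 = 69).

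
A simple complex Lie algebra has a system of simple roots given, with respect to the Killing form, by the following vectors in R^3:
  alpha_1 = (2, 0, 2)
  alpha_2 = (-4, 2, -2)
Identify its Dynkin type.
G_2

Compute the Cartan integers a_ij = 2(alpha_i, alpha_j)/(alpha_j, alpha_j); the resulting 2x2 Cartan matrix is
[[2, -1], [-3, 2]].
The roots have two lengths (squared-length ratio 3:1); the short ones are alpha_{1}. The associated Dynkin diagram is two nodes joined by a triple edge (G_2), so the type is G_2.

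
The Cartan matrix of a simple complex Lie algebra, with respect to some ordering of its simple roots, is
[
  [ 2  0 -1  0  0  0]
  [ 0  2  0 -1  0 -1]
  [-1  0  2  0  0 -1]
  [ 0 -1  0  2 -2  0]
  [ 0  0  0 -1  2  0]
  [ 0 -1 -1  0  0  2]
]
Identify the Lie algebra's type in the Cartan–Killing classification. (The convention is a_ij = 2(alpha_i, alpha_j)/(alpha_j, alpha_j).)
type B_6

The matrix has rank 6 with 2's on the diagonal. Reading the off-diagonal entries as Dynkin edges (a single edge where a_ij = a_ji = -1; a double or triple edge where a_ij * a_ji = 2 or 3), the diagram is a chain of 6 nodes with a double edge at one end; the terminal node there is the unique short simple root (B_6). One simple-root ordering that puts it in standard form is (alpha_1, alpha_3, alpha_6, alpha_2, alpha_4, alpha_5). So the algebra is type B_6, i.e. so(13).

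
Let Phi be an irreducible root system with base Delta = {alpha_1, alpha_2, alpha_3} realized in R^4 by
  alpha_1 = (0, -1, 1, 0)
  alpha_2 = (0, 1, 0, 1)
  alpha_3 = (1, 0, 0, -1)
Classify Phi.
type A_3

Compute the Cartan integers a_ij = 2(alpha_i, alpha_j)/(alpha_j, alpha_j); the resulting 3x3 Cartan matrix is
[[2, -1, 0], [-1, 2, -1], [0, -1, 2]].
All simple roots have the same length, so the diagram is simply laced. The associated Dynkin diagram is a chain of 3 nodes with single edges (A_3), so the type is A_3 (the algebra sl(4)).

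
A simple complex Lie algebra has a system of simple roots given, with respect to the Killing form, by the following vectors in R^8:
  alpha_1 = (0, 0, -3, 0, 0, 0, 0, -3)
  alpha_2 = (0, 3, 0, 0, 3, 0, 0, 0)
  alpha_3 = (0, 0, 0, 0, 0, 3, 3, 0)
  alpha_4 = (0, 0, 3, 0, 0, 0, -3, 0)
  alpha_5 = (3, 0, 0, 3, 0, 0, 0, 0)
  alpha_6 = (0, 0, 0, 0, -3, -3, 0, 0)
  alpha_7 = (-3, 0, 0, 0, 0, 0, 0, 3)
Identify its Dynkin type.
Compute the Cartan integers a_ij = 2(alpha_i, alpha_j)/(alpha_j, alpha_j); the resulting 7x7 Cartan matrix is
[[2, 0, 0, -1, 0, 0, -1], [0, 2, 0, 0, 0, -1, 0], [0, 0, 2, -1, 0, -1, 0], [-1, 0, -1, 2, 0, 0, 0], [0, 0, 0, 0, 2, 0, -1], [0, -1, -1, 0, 0, 2, 0], [-1, 0, 0, 0, -1, 0, 2]].
All simple roots have the same length, so the diagram is simply laced. The associated Dynkin diagram is a chain of 7 nodes with single edges (A_7), so the type is A_7 (the algebra sl(8)).

A_7 (sl(8))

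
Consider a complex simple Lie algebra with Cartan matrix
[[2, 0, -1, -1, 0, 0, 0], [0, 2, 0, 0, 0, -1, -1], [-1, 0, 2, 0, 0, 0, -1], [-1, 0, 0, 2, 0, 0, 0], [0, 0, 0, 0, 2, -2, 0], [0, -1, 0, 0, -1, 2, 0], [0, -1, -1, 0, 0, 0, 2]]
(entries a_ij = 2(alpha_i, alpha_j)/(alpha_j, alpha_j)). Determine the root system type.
The matrix has rank 7 with 2's on the diagonal. Reading the off-diagonal entries as Dynkin edges (a single edge where a_ij = a_ji = -1; a double or triple edge where a_ij * a_ji = 2 or 3), the diagram is a chain of 7 nodes with a double edge at one end; the terminal node there is the unique long simple root (C_7). One simple-root ordering that puts it in standard form is (alpha_4, alpha_1, alpha_3, alpha_7, alpha_2, alpha_6, alpha_5). So the algebra is type C_7, i.e. sp(14).

type C_7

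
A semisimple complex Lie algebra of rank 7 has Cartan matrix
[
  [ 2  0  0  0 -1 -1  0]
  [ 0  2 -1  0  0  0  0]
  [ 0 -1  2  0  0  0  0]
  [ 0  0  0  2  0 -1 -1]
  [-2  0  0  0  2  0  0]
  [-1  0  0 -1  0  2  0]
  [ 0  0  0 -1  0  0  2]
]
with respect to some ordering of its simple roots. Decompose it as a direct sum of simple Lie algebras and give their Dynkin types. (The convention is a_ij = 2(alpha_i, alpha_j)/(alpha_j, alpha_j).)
The diagram associated to this matrix has two connected components: the simple roots {alpha_2, alpha_3} form a chain of 2 nodes with single edges (A_2), and {alpha_1, alpha_4, alpha_5, alpha_6, alpha_7} form a chain of 5 nodes with a double edge at one end; the terminal node there is the unique long simple root (C_5). A semisimple Lie algebra decomposes uniquely as the direct sum of simple ideals, one per connected component of its Dynkin diagram, so g ≅ A_2 ⊕ C_5 (dimension 8 + 55 = 63).

A_2 (sl(3)) ⊕ C_5 (sp(10))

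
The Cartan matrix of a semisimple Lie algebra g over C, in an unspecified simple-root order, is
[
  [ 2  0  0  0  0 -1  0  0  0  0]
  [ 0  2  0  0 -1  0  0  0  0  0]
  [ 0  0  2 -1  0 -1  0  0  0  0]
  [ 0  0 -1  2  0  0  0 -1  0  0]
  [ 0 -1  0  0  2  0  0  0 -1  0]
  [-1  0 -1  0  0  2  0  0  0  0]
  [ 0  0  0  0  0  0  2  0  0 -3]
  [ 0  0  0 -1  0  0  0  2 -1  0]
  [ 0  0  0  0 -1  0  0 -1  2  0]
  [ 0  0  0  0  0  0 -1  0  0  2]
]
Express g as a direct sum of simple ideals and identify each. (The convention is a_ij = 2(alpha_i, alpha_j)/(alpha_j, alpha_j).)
The diagram associated to this matrix has two connected components: the simple roots {alpha_1, alpha_2, alpha_3, alpha_4, alpha_5, alpha_6, alpha_8, alpha_9} form a chain of 8 nodes with single edges (A_8), and {alpha_7, alpha_10} form two nodes joined by a triple edge (G_2). A semisimple Lie algebra decomposes uniquely as the direct sum of simple ideals, one per connected component of its Dynkin diagram, so g ≅ A_8 ⊕ G_2 (dimension 80 + 14 = 94).

A_8 (sl(9)) + G_2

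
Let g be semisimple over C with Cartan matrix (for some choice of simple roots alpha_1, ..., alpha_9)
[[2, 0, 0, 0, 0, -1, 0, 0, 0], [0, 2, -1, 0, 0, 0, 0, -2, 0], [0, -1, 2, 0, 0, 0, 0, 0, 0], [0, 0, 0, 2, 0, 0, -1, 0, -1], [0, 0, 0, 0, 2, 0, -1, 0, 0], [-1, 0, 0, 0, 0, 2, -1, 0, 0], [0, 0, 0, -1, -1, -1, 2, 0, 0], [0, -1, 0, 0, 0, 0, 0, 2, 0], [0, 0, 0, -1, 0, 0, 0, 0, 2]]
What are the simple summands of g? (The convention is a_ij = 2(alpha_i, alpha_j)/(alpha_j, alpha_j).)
The diagram associated to this matrix has two connected components: the simple roots {alpha_2, alpha_3, alpha_8} form a chain of 3 nodes with a double edge at one end; the terminal node there is the unique short simple root (B_3), and {alpha_1, alpha_4, alpha_5, alpha_6, alpha_7, alpha_9} form a chain of 5 nodes with one extra node attached to the third node from one end (E_6). A semisimple Lie algebra decomposes uniquely as the direct sum of simple ideals, one per connected component of its Dynkin diagram, so g ≅ B_3 ⊕ E_6 (dimension 21 + 78 = 99).

B3 ⊕ E6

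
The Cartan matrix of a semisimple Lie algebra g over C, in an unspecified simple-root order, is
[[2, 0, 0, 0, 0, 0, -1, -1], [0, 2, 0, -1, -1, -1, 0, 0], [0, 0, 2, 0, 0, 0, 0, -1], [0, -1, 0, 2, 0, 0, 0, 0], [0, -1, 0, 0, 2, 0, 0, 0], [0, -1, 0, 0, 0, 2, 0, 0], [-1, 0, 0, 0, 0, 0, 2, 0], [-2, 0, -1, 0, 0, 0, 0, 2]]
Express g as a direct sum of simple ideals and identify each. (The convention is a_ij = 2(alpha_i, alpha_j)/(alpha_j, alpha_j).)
The diagram associated to this matrix has two connected components: the simple roots {alpha_2, alpha_4, alpha_5, alpha_6} form a chain of 2 nodes with a fork of two nodes at one end (D_4), and {alpha_1, alpha_3, alpha_7, alpha_8} form a chain of 4 nodes with a double edge between the middle two (F_4). A semisimple Lie algebra decomposes uniquely as the direct sum of simple ideals, one per connected component of its Dynkin diagram, so g ≅ D_4 ⊕ F_4 (dimension 28 + 52 = 80).

D_4 + F_4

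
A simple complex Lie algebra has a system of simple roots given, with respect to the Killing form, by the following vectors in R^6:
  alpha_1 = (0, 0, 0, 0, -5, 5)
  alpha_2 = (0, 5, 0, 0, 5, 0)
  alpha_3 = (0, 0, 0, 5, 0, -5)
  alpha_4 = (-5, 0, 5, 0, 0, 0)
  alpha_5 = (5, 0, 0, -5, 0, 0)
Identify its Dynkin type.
type A_5

Compute the Cartan integers a_ij = 2(alpha_i, alpha_j)/(alpha_j, alpha_j); the resulting 5x5 Cartan matrix is
[[2, -1, -1, 0, 0], [-1, 2, 0, 0, 0], [-1, 0, 2, 0, -1], [0, 0, 0, 2, -1], [0, 0, -1, -1, 2]].
All simple roots have the same length, so the diagram is simply laced. The associated Dynkin diagram is a chain of 5 nodes with single edges (A_5), so the type is A_5 (the algebra sl(6)).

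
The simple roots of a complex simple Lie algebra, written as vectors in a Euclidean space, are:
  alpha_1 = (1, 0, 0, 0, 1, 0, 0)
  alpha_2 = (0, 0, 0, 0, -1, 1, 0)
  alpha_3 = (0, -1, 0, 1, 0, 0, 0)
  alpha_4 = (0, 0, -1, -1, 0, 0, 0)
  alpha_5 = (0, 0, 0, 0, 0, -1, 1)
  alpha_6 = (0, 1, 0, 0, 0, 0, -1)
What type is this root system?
A_6

Compute the Cartan integers a_ij = 2(alpha_i, alpha_j)/(alpha_j, alpha_j); the resulting 6x6 Cartan matrix is
[[2, -1, 0, 0, 0, 0], [-1, 2, 0, 0, -1, 0], [0, 0, 2, -1, 0, -1], [0, 0, -1, 2, 0, 0], [0, -1, 0, 0, 2, -1], [0, 0, -1, 0, -1, 2]].
All simple roots have the same length, so the diagram is simply laced. The associated Dynkin diagram is a chain of 6 nodes with single edges (A_6), so the type is A_6 (the algebra sl(7)).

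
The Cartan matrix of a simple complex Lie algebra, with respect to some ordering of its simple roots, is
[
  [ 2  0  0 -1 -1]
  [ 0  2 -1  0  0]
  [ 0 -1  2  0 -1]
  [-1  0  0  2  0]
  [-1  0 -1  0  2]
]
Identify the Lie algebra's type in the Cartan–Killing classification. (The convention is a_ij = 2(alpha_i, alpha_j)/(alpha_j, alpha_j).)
The matrix has rank 5 with 2's on the diagonal. Reading the off-diagonal entries as Dynkin edges (a single edge where a_ij = a_ji = -1; a double or triple edge where a_ij * a_ji = 2 or 3), the diagram is a chain of 5 nodes with single edges (A_5). One simple-root ordering that puts it in standard form is (alpha_2, alpha_3, alpha_5, alpha_1, alpha_4). So the algebra is type A_5, i.e. sl(6).

A_5 (sl(6))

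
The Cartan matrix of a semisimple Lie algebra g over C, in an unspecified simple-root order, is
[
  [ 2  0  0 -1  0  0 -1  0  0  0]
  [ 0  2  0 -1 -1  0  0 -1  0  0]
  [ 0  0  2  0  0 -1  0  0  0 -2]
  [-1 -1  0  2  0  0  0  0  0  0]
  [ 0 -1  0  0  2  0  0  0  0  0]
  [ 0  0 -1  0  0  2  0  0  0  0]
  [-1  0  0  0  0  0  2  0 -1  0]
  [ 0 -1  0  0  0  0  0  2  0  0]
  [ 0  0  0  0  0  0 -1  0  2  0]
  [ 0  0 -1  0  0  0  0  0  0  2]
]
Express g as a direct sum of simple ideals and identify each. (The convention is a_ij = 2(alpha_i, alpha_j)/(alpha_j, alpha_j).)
type B_3 ⊕ type D_7

The diagram associated to this matrix has two connected components: the simple roots {alpha_3, alpha_6, alpha_10} form a chain of 3 nodes with a double edge at one end; the terminal node there is the unique short simple root (B_3), and {alpha_1, alpha_2, alpha_4, alpha_5, alpha_7, alpha_8, alpha_9} form a chain of 5 nodes with a fork of two nodes at one end (D_7). A semisimple Lie algebra decomposes uniquely as the direct sum of simple ideals, one per connected component of its Dynkin diagram, so g ≅ B_3 ⊕ D_7 (dimension 21 + 91 = 112).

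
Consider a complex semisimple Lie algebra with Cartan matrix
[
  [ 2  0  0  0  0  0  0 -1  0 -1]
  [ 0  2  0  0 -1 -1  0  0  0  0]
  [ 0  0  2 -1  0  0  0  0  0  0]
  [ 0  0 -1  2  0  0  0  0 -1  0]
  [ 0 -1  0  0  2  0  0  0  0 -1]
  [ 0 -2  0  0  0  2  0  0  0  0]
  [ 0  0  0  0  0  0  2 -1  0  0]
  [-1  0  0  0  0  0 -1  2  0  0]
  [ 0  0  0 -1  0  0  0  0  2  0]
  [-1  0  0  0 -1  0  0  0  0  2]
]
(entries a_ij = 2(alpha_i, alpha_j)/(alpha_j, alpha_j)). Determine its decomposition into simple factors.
The diagram associated to this matrix has two connected components: the simple roots {alpha_3, alpha_4, alpha_9} form a chain of 3 nodes with single edges (A_3), and {alpha_1, alpha_2, alpha_5, alpha_6, alpha_7, alpha_8, alpha_10} form a chain of 7 nodes with a double edge at one end; the terminal node there is the unique long simple root (C_7). A semisimple Lie algebra decomposes uniquely as the direct sum of simple ideals, one per connected component of its Dynkin diagram, so g ≅ A_3 ⊕ C_7 (dimension 15 + 105 = 120).

A_3 ⊕ C_7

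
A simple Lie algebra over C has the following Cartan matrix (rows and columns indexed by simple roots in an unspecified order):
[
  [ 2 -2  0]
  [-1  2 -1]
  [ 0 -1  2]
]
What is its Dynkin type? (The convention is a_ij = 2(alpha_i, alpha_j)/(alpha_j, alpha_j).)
The matrix has rank 3 with 2's on the diagonal. Reading the off-diagonal entries as Dynkin edges (a single edge where a_ij = a_ji = -1; a double or triple edge where a_ij * a_ji = 2 or 3), the diagram is a chain of 3 nodes with a double edge at one end; the terminal node there is the unique long simple root (C_3). One simple-root ordering that puts it in standard form is (alpha_3, alpha_2, alpha_1). So the algebra is type C_3, i.e. sp(6).

C3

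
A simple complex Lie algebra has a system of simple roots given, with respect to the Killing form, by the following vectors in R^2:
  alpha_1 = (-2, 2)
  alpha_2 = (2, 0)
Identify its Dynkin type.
Compute the Cartan integers a_ij = 2(alpha_i, alpha_j)/(alpha_j, alpha_j); the resulting 2x2 Cartan matrix is
[[2, -2], [-1, 2]].
The roots have two lengths (squared-length ratio 2:1); the short ones are alpha_{2}. The associated Dynkin diagram is a chain of 2 nodes with a double edge at one end; the terminal node there is the unique short simple root (B_2), so the type is B_2 (the algebra so(5)).

B2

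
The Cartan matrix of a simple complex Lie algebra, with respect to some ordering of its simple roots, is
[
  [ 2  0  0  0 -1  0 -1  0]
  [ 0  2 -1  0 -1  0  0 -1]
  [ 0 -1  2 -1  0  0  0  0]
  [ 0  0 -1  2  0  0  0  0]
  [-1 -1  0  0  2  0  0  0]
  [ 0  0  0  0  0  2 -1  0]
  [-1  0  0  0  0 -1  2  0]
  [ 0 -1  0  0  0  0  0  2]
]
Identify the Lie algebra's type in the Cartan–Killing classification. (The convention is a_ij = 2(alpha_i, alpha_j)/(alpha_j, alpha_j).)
The matrix has rank 8 with 2's on the diagonal. Reading the off-diagonal entries as Dynkin edges (a single edge where a_ij = a_ji = -1; a double or triple edge where a_ij * a_ji = 2 or 3), the diagram is a chain of 7 nodes with one extra node attached to the third node from one end (E_8). One simple-root ordering that puts it in standard form is (alpha_4, alpha_8, alpha_3, alpha_2, alpha_5, alpha_1, alpha_7, alpha_6). So the algebra is type E_8.

type E_8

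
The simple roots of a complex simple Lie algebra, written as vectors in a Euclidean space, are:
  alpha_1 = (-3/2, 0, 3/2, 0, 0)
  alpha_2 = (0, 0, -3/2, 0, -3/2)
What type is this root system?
Compute the Cartan integers a_ij = 2(alpha_i, alpha_j)/(alpha_j, alpha_j); the resulting 2x2 Cartan matrix is
[[2, -1], [-1, 2]].
All simple roots have the same length, so the diagram is simply laced. The associated Dynkin diagram is a chain of 2 nodes with single edges (A_2), so the type is A_2 (the algebra sl(3)).

type A_2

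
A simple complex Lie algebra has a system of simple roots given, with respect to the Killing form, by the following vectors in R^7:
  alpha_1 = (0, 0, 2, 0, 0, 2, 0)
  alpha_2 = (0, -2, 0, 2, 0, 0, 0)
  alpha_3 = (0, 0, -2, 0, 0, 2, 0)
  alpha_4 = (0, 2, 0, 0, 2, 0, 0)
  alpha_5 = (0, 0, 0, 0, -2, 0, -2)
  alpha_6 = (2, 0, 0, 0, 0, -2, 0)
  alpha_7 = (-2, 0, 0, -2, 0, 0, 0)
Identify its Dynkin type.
Compute the Cartan integers a_ij = 2(alpha_i, alpha_j)/(alpha_j, alpha_j); the resulting 7x7 Cartan matrix is
[[2, 0, 0, 0, 0, -1, 0], [0, 2, 0, -1, 0, 0, -1], [0, 0, 2, 0, 0, -1, 0], [0, -1, 0, 2, -1, 0, 0], [0, 0, 0, -1, 2, 0, 0], [-1, 0, -1, 0, 0, 2, -1], [0, -1, 0, 0, 0, -1, 2]].
All simple roots have the same length, so the diagram is simply laced. The associated Dynkin diagram is a chain of 5 nodes with a fork of two nodes at one end (D_7), so the type is D_7 (the algebra so(14)).

D_7 (so(14))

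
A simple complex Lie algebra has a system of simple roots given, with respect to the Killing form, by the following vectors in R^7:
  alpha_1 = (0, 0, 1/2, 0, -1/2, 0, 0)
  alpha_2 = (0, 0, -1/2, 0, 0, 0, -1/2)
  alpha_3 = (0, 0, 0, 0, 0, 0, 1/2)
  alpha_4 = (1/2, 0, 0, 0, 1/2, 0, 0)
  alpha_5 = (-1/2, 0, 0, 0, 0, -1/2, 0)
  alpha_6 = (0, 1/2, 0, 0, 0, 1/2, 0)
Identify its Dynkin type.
B_6

Compute the Cartan integers a_ij = 2(alpha_i, alpha_j)/(alpha_j, alpha_j); the resulting 6x6 Cartan matrix is
[[2, -1, 0, -1, 0, 0], [-1, 2, -2, 0, 0, 0], [0, -1, 2, 0, 0, 0], [-1, 0, 0, 2, -1, 0], [0, 0, 0, -1, 2, -1], [0, 0, 0, 0, -1, 2]].
The roots have two lengths (squared-length ratio 2:1); the short ones are alpha_{3}. The associated Dynkin diagram is a chain of 6 nodes with a double edge at one end; the terminal node there is the unique short simple root (B_6), so the type is B_6 (the algebra so(13)).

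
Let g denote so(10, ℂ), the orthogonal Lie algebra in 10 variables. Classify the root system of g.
type D_5

This is so(10) with 10 even, which has dimension 10(10-1)/2 = 45 and rank 10/2 = 5. In the classification of classical Lie algebras, the orthogonal algebra so(2n) in an even number of variables has type D_n; here n = 5, so the Dynkin diagram is a chain of 3 nodes with a fork of two nodes at one end (D_5). Hence the type is D_5.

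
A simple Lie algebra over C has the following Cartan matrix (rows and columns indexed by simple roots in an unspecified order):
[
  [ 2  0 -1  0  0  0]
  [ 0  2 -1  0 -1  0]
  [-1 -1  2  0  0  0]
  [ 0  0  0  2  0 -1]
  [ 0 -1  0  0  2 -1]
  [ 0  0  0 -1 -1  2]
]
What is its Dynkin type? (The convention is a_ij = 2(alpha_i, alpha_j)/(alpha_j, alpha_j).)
The matrix has rank 6 with 2's on the diagonal. Reading the off-diagonal entries as Dynkin edges (a single edge where a_ij = a_ji = -1; a double or triple edge where a_ij * a_ji = 2 or 3), the diagram is a chain of 6 nodes with single edges (A_6). One simple-root ordering that puts it in standard form is (alpha_4, alpha_6, alpha_5, alpha_2, alpha_3, alpha_1). So the algebra is type A_6, i.e. sl(7).

A_6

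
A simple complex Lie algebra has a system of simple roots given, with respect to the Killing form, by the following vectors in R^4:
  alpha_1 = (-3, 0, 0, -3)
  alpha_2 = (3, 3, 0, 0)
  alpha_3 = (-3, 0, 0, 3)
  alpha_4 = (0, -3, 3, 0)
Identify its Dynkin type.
Compute the Cartan integers a_ij = 2(alpha_i, alpha_j)/(alpha_j, alpha_j); the resulting 4x4 Cartan matrix is
[[2, -1, 0, 0], [-1, 2, -1, -1], [0, -1, 2, 0], [0, -1, 0, 2]].
All simple roots have the same length, so the diagram is simply laced. The associated Dynkin diagram is a chain of 2 nodes with a fork of two nodes at one end (D_4), so the type is D_4 (the algebra so(8)).

D4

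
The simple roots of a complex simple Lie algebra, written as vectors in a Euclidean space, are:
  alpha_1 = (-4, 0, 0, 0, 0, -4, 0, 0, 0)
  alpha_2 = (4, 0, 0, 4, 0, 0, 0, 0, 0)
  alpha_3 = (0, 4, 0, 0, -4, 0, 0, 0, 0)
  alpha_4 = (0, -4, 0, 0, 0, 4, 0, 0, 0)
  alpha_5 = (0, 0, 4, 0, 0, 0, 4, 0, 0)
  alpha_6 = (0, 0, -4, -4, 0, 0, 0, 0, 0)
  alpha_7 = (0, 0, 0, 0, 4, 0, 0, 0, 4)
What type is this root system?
A_7 (sl(8))

Compute the Cartan integers a_ij = 2(alpha_i, alpha_j)/(alpha_j, alpha_j); the resulting 7x7 Cartan matrix is
[[2, -1, 0, -1, 0, 0, 0], [-1, 2, 0, 0, 0, -1, 0], [0, 0, 2, -1, 0, 0, -1], [-1, 0, -1, 2, 0, 0, 0], [0, 0, 0, 0, 2, -1, 0], [0, -1, 0, 0, -1, 2, 0], [0, 0, -1, 0, 0, 0, 2]].
All simple roots have the same length, so the diagram is simply laced. The associated Dynkin diagram is a chain of 7 nodes with single edges (A_7), so the type is A_7 (the algebra sl(8)).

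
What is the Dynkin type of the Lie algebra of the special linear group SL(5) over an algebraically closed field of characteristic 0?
This is sl(5), which has dimension 5^2 - 1 = 24 and rank 5 - 1 = 4 (a Cartan subalgebra is the diagonal traceless matrices). In the classification of classical Lie algebras, the special linear algebra sl(n+1) has type A_n; here n = 4, so the Dynkin diagram is a chain of 4 nodes with single edges (A_4). Hence the type is A_4.

type A_4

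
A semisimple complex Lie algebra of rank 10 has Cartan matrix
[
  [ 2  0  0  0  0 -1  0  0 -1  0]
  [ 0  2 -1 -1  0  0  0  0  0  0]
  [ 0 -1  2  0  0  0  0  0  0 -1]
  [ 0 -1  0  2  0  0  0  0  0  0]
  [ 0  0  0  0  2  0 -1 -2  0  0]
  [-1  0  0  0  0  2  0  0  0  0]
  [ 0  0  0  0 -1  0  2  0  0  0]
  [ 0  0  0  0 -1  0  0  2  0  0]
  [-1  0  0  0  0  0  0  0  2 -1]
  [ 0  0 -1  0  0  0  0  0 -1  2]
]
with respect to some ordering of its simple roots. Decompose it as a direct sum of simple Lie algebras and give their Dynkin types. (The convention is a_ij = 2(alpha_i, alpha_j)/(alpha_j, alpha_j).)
A7 ⊕ B3

The diagram associated to this matrix has two connected components: the simple roots {alpha_1, alpha_2, alpha_3, alpha_4, alpha_6, alpha_9, alpha_10} form a chain of 7 nodes with single edges (A_7), and {alpha_5, alpha_7, alpha_8} form a chain of 3 nodes with a double edge at one end; the terminal node there is the unique short simple root (B_3). A semisimple Lie algebra decomposes uniquely as the direct sum of simple ideals, one per connected component of its Dynkin diagram, so g ≅ A_7 ⊕ B_3 (dimension 63 + 21 = 84).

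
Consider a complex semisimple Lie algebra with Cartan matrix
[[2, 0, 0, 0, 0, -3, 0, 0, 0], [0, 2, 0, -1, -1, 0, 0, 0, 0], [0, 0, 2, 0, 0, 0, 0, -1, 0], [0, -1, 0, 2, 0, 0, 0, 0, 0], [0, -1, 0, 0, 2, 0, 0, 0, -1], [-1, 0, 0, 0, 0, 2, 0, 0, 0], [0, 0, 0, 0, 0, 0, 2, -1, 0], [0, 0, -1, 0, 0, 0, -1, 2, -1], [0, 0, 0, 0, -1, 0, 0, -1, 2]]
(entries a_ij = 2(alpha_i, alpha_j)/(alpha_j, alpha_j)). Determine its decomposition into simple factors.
D7 + G2

The diagram associated to this matrix has two connected components: the simple roots {alpha_2, alpha_3, alpha_4, alpha_5, alpha_7, alpha_8, alpha_9} form a chain of 5 nodes with a fork of two nodes at one end (D_7), and {alpha_1, alpha_6} form two nodes joined by a triple edge (G_2). A semisimple Lie algebra decomposes uniquely as the direct sum of simple ideals, one per connected component of its Dynkin diagram, so g ≅ D_7 ⊕ G_2 (dimension 91 + 14 = 105).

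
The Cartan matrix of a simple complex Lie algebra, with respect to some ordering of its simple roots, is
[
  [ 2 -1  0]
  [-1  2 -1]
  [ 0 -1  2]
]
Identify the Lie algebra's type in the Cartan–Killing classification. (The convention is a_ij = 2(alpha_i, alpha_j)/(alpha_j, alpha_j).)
The matrix has rank 3 with 2's on the diagonal. Reading the off-diagonal entries as Dynkin edges (a single edge where a_ij = a_ji = -1; a double or triple edge where a_ij * a_ji = 2 or 3), the diagram is a chain of 3 nodes with single edges (A_3). One simple-root ordering that puts it in standard form is (alpha_1, alpha_2, alpha_3). So the algebra is type A_3, i.e. sl(4).

type A_3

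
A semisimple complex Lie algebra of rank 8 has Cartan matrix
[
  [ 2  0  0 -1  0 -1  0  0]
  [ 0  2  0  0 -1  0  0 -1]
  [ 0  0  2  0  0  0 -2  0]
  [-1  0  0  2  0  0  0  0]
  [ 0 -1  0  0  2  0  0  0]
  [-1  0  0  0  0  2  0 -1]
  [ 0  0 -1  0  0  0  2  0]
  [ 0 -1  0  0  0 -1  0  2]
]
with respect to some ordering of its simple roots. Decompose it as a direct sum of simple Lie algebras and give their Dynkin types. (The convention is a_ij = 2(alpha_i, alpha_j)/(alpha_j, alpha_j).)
A6 ⊕ B2

The diagram associated to this matrix has two connected components: the simple roots {alpha_1, alpha_2, alpha_4, alpha_5, alpha_6, alpha_8} form a chain of 6 nodes with single edges (A_6), and {alpha_3, alpha_7} form a chain of 2 nodes with a double edge at one end; the terminal node there is the unique short simple root (B_2). A semisimple Lie algebra decomposes uniquely as the direct sum of simple ideals, one per connected component of its Dynkin diagram, so g ≅ A_6 ⊕ B_2 (dimension 48 + 10 = 58).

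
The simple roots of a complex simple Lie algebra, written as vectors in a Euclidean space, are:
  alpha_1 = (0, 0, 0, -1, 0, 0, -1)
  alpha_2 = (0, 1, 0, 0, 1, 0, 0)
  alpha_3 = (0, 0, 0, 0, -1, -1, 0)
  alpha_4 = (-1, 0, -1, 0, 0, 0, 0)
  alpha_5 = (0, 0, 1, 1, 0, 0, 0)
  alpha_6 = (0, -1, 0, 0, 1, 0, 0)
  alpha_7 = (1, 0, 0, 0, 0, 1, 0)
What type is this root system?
Compute the Cartan integers a_ij = 2(alpha_i, alpha_j)/(alpha_j, alpha_j); the resulting 7x7 Cartan matrix is
[[2, 0, 0, 0, -1, 0, 0], [0, 2, -1, 0, 0, 0, 0], [0, -1, 2, 0, 0, -1, -1], [0, 0, 0, 2, -1, 0, -1], [-1, 0, 0, -1, 2, 0, 0], [0, 0, -1, 0, 0, 2, 0], [0, 0, -1, -1, 0, 0, 2]].
All simple roots have the same length, so the diagram is simply laced. The associated Dynkin diagram is a chain of 5 nodes with a fork of two nodes at one end (D_7), so the type is D_7 (the algebra so(14)).

D_7 (so(14))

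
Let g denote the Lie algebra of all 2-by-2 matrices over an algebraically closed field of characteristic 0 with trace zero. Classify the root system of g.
A1

This is sl(2), which has dimension 2^2 - 1 = 3 and rank 2 - 1 = 1 (a Cartan subalgebra is the diagonal traceless matrices). In the classification of classical Lie algebras, the special linear algebra sl(n+1) has type A_n; here n = 1, so the Dynkin diagram is a chain of 1 nodes with single edges (A_1). Hence the type is A_1.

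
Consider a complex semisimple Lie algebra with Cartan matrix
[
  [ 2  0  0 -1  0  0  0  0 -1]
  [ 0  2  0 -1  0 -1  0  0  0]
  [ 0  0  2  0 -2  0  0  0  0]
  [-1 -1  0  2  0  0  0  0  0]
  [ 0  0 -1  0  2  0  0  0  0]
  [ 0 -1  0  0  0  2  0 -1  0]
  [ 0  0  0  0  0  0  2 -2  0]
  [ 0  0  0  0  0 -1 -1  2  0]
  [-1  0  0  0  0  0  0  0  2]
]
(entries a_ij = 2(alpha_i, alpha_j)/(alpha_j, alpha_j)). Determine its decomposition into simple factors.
B_2 + C_7

The diagram associated to this matrix has two connected components: the simple roots {alpha_3, alpha_5} form a chain of 2 nodes with a double edge at one end; the terminal node there is the unique short simple root (B_2), and {alpha_1, alpha_2, alpha_4, alpha_6, alpha_7, alpha_8, alpha_9} form a chain of 7 nodes with a double edge at one end; the terminal node there is the unique long simple root (C_7). A semisimple Lie algebra decomposes uniquely as the direct sum of simple ideals, one per connected component of its Dynkin diagram, so g ≅ B_2 ⊕ C_7 (dimension 10 + 105 = 115).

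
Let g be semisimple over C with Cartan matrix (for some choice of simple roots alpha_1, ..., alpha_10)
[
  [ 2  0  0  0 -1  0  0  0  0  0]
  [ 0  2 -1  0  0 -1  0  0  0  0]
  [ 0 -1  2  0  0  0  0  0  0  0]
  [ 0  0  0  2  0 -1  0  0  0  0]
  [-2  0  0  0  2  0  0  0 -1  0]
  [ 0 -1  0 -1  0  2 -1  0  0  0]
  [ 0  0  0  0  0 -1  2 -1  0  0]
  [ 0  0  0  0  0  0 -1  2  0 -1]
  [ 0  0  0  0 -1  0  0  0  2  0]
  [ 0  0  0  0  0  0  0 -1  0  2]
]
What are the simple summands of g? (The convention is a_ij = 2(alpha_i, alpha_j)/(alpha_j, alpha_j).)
B3 ⊕ E7

The diagram associated to this matrix has two connected components: the simple roots {alpha_1, alpha_5, alpha_9} form a chain of 3 nodes with a double edge at one end; the terminal node there is the unique short simple root (B_3), and {alpha_2, alpha_3, alpha_4, alpha_6, alpha_7, alpha_8, alpha_10} form a chain of 6 nodes with one extra node attached to the third node from one end (E_7). A semisimple Lie algebra decomposes uniquely as the direct sum of simple ideals, one per connected component of its Dynkin diagram, so g ≅ B_3 ⊕ E_7 (dimension 21 + 133 = 154).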